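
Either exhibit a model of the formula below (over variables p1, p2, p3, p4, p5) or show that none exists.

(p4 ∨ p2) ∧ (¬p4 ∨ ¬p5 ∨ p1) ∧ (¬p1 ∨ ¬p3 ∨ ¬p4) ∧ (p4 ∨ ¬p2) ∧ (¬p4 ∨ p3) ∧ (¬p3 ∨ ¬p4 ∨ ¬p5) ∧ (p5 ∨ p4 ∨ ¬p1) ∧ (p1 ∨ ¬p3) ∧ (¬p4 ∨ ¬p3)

Try p4 = True.
(p3) alone gives p3 = True.
That conflicts with the unit clause (¬p3).
So p4 must be the other value — set p4 = False.
(p2) alone gives p2 = True.
That conflicts with the unit clause (¬p2).
Neither p4 = True nor p4 = False works.

UNSATISFIABLE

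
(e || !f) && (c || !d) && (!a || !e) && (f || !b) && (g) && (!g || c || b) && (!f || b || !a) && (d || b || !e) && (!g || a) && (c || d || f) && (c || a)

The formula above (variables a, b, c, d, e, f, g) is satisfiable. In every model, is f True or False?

Suppose f = true.
Unit clause (e) forces e = true.
Unit clause (!a) forces a = false.
Unit clause (g) forces g = true.
Now (!g) is unsatisfied and unit — conflict.
So every satisfying assignment has f = False.

False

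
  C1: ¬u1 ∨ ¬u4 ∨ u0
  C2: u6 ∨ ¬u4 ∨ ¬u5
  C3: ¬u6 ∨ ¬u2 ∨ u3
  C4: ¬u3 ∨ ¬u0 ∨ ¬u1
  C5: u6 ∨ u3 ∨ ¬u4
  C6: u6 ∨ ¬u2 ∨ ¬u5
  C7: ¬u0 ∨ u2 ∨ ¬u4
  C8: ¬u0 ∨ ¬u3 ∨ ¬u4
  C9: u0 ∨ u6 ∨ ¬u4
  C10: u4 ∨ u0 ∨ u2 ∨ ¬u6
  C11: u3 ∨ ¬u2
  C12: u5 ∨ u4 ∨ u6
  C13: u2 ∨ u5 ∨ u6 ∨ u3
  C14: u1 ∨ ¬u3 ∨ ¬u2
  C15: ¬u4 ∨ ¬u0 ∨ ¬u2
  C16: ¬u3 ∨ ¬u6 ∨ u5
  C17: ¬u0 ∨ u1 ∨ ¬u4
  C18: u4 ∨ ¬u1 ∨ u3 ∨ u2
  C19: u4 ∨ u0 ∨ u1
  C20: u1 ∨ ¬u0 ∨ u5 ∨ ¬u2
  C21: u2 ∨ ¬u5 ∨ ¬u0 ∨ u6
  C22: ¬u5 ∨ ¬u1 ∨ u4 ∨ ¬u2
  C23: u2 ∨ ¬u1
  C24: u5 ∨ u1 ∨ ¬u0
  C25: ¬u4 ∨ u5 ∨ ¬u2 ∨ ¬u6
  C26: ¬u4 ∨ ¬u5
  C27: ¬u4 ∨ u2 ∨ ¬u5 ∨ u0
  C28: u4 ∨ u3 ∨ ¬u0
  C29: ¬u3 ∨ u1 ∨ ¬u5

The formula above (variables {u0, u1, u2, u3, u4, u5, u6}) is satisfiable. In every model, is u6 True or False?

Suppose u6 = False.
Suppose u4 = False.
The clause (u5) is unit, so u5 = True.
The clause (¬u2) is unit, so u2 = False.
The clause (¬u0) is unit, so u0 = False.
The clause (u1) is unit, so u1 = True.
That conflicts with the unit clause (¬u1).
That branch fails; take u4 = True instead.
The clause (¬u5) is unit, so u5 = False.
The clause (u3) is unit, so u3 = True.
The clause (¬u0) is unit, so u0 = False.
That conflicts with the unit clause (u0).
Both values of u4 lead to a conflict.
So every satisfying assignment has u6 = True.

True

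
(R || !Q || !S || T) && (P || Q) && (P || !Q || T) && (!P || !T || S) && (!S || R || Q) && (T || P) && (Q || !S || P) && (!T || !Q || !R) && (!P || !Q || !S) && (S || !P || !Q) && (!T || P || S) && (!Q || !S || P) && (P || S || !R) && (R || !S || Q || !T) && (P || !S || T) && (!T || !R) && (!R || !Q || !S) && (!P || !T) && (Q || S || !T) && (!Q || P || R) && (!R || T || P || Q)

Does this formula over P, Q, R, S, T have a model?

Yes

Try P = true.
From the singleton clause (!T), T = false.
Try Q = false.
Try S = false.
All clauses hold; R can take either value.
A satisfying assignment: P=true, Q=false, R=true, S=false, T=false.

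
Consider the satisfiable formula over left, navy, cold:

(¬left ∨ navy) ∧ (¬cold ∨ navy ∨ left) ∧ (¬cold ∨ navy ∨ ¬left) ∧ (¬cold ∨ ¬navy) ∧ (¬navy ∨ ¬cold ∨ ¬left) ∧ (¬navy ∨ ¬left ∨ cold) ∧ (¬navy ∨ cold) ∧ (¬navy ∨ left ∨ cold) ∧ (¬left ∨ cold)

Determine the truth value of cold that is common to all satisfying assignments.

False

Suppose cold = True.
The clause (¬navy) is unit, so navy = False.
The clause (¬left) is unit, so left = False.
Now (left) is unsatisfied and unit — conflict.
So every satisfying assignment has cold = False.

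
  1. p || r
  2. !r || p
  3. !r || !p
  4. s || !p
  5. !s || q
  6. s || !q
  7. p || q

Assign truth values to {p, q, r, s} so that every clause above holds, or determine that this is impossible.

Try p = true.
The clause (!r) is unit, so r = false.
The clause (s) is unit, so s = true.
The clause (q) is unit, so q = true.
All clauses are satisfied.

p ↦ true; q ↦ true; r ↦ false; s ↦ true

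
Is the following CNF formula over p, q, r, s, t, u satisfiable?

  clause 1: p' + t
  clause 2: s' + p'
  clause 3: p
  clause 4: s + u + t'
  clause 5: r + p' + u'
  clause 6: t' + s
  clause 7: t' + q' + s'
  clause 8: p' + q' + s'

(p) alone gives p = 1.
(t) alone gives t = 1.
(s') alone gives s = 0.
Now (s) is unsatisfied and unit — conflict.
No assignment satisfies every clause.

No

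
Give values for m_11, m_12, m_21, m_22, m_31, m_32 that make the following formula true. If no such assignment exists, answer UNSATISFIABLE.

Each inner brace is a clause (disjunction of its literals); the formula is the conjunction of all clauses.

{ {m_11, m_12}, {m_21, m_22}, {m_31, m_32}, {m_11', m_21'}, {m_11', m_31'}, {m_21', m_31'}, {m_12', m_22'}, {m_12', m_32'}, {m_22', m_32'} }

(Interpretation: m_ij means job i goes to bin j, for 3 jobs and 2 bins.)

Case m_11 = 1:
From the singleton clause (m_21'), m_21 = 0.
From the singleton clause (m_22), m_22 = 1.
From the singleton clause (m_31'), m_31 = 0.
From the singleton clause (m_32), m_32 = 1.
Now (m_32') is unsatisfied and unit — conflict.
That branch fails; take m_11 = 0 instead.
From the singleton clause (m_12), m_12 = 1.
From the singleton clause (m_22'), m_22 = 0.
From the singleton clause (m_21), m_21 = 1.
From the singleton clause (m_31'), m_31 = 0.
From the singleton clause (m_32), m_32 = 1.
Now (m_32') is unsatisfied and unit — conflict.
Both values of m_11 lead to a conflict.

UNSATISFIABLE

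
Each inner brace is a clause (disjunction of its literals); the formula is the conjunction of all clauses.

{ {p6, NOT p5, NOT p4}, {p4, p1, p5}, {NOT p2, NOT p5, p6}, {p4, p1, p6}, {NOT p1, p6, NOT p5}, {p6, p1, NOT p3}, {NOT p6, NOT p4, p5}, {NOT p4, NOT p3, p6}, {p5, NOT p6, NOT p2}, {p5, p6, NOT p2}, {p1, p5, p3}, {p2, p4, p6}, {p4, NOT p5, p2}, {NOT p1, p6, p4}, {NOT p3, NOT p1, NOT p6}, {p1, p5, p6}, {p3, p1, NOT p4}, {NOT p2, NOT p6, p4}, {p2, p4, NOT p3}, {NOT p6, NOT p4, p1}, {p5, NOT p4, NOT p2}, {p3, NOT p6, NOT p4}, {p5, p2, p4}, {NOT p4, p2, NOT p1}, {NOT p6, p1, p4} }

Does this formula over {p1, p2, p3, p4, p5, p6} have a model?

Suppose p6 = true.
Suppose p4 = false.
(NOT p2) alone gives p2 = false.
(NOT p5) alone gives p5 = false.
Now (p5) is unsatisfied and unit — conflict.
That branch fails; take p4 = true instead.
(p5) alone gives p5 = true.
(p1) alone gives p1 = true.
(NOT p3) alone gives p3 = false.
Now (p3) is unsatisfied and unit — conflict.
Both values of p4 lead to a conflict.
That branch fails; take p6 = false instead.
Suppose p5 = false.
(NOT p2) alone gives p2 = false.
(p4) alone gives p4 = true.
(NOT p3) alone gives p3 = false.
(p1) alone gives p1 = true.
Now (NOT p1) is unsatisfied and unit — conflict.
That branch fails; take p5 = true instead.
(NOT p4) alone gives p4 = false.
(NOT p2) alone gives p2 = false.
Now (p2) is unsatisfied and unit — conflict.
Both values of p5 lead to a conflict.
Both values of p6 lead to a conflict.
No assignment satisfies every clause.

No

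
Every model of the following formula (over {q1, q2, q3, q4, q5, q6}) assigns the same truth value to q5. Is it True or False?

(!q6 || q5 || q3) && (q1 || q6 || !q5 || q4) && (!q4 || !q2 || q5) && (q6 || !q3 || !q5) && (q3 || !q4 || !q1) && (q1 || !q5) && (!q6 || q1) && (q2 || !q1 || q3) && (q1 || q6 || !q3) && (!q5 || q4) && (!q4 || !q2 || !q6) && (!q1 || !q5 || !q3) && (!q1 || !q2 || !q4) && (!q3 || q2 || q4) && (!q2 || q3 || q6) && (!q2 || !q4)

Suppose q5 = true.
From the singleton clause (q1), q1 = true.
From the singleton clause (q4), q4 = true.
From the singleton clause (q3), q3 = true.
That conflicts with the unit clause (!q3).
So every satisfying assignment has q5 = False.

False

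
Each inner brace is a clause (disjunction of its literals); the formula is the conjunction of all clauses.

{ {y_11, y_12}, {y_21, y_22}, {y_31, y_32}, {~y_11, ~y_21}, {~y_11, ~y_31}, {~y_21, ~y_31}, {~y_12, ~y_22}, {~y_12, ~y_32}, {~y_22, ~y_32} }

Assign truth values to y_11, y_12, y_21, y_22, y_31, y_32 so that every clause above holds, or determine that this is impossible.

UNSATISFIABLE

Case y_11 = 1:
Unit clause (~y_21) forces y_21 = 0.
Unit clause (y_22) forces y_22 = 1.
Unit clause (~y_31) forces y_31 = 0.
Unit clause (y_32) forces y_32 = 1.
Now (~y_32) is unsatisfied and unit — conflict.
That branch fails; take y_11 = 0 instead.
Unit clause (y_12) forces y_12 = 1.
Unit clause (~y_22) forces y_22 = 0.
Unit clause (y_21) forces y_21 = 1.
Unit clause (~y_31) forces y_31 = 0.
Unit clause (y_32) forces y_32 = 1.
Now (~y_32) is unsatisfied and unit — conflict.
Either choice for y_11 ends in contradiction.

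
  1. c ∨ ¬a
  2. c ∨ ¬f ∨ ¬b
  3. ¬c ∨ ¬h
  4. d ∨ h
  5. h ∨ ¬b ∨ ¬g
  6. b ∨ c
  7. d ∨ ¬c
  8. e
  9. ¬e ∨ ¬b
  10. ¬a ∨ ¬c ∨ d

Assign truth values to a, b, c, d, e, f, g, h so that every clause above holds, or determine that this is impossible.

a=False,  b=False,  c=True,  d=True,  e=True,  f=False,  g=True,  h=False

The clause (e) is unit, so e = True.
The clause (¬b) is unit, so b = False.
The clause (c) is unit, so c = True.
The clause (¬h) is unit, so h = False.
The clause (d) is unit, so d = True.
No clause remains; a, f, g are free.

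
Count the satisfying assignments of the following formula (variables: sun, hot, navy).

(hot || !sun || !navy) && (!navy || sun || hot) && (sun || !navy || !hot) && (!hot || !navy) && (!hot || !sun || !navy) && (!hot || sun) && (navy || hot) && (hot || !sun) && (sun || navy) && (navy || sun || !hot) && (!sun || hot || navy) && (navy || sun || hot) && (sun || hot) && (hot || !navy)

There are 2^3 = 8 truth assignments over (sun, hot, navy).
Check each against the 14 clauses (columns in the order sun, hot, navy):
  F F F  ✗ fails (navy || hot)
  F F T  ✗ fails (!navy || sun || hot)
  F T F  ✗ fails (!hot || sun)
  F T T  ✗ fails (sun || !navy || !hot)
  T F F  ✗ fails (navy || hot)
  T F T  ✗ fails (hot || !sun || !navy)
  T T F  ✓ satisfies all
  T T T  ✗ fails (!hot || !navy)
1 of the 8 rows is a model.

1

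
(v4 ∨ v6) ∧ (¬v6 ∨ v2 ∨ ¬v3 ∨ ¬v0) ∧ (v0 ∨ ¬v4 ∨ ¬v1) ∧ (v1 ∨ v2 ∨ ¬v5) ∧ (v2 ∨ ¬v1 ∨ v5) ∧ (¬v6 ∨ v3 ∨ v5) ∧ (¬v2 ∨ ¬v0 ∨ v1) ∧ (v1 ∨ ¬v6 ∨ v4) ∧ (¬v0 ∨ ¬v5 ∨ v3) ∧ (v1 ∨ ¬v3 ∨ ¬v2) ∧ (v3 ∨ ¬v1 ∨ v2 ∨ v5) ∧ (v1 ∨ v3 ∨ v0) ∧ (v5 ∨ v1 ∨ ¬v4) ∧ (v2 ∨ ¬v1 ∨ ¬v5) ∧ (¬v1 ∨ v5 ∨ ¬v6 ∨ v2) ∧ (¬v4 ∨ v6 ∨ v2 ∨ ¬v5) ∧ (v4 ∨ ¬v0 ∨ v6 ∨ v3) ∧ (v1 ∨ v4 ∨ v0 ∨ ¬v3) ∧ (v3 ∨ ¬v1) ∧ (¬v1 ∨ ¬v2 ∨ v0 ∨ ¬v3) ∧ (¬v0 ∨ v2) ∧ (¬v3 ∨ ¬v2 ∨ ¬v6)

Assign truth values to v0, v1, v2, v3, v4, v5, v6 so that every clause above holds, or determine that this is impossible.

Try v4 = True.
Try v0 = True.
Unit clause (v2) forces v2 = True.
Unit clause (v1) forces v1 = True.
Unit clause (v3) forces v3 = True.
Unit clause (¬v6) forces v6 = False.
Every clause is now satisfied; v5 is unconstrained.

v0: True,  v1: True,  v2: True,  v3: True,  v4: True,  v5: True,  v6: False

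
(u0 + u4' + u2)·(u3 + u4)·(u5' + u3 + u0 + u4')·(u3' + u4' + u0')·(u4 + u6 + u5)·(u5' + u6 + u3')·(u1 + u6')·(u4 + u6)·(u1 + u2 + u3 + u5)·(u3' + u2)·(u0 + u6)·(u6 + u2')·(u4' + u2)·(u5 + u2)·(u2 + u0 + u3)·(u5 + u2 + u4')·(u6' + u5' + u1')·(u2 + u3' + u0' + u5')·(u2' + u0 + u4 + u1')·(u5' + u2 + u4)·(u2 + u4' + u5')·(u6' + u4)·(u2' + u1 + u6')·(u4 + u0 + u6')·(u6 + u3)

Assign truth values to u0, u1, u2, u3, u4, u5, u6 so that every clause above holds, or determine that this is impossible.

Try u3 = 0.
The clause (u4) is unit, so u4 = 1.
The clause (u2) is unit, so u2 = 1.
The clause (u6) is unit, so u6 = 1.
The clause (u1) is unit, so u1 = 1.
The clause (u5') is unit, so u5 = 0.
Every clause is now satisfied; u0 is unconstrained.

u0: 0; u1: 1; u2: 1; u3: 0; u4: 1; u5: 0; u6: 1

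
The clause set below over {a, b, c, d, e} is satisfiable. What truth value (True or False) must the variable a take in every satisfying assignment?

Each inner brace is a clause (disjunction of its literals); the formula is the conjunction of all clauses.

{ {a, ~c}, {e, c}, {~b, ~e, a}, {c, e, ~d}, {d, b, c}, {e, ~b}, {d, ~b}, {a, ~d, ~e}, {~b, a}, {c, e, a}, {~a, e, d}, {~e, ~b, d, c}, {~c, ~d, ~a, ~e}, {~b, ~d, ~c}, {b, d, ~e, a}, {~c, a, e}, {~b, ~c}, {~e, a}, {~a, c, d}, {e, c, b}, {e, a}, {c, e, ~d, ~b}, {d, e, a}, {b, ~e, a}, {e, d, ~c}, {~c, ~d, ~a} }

Suppose a = 0.
The clause (~c) is unit, so c = 0.
The clause (e) is unit, so e = 1.
That conflicts with the unit clause (~e).
So every satisfying assignment has a = True.

True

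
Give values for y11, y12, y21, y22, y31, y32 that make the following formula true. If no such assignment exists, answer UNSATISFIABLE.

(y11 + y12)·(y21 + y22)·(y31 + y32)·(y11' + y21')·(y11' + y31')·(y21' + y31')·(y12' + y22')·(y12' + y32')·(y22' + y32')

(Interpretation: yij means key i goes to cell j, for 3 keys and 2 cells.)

UNSATISFIABLE

Suppose y11 = 1.
The clause (y21') is unit, so y21 = 0.
The clause (y22) is unit, so y22 = 1.
The clause (y31') is unit, so y31 = 0.
The clause (y32) is unit, so y32 = 1.
But (y32') is also a unit clause — contradiction.
So y11 must be the other value — set y11 = 0.
The clause (y12) is unit, so y12 = 1.
The clause (y22') is unit, so y22 = 0.
The clause (y21) is unit, so y21 = 1.
The clause (y31') is unit, so y31 = 0.
The clause (y32) is unit, so y32 = 1.
But (y32') is also a unit clause — contradiction.
Neither y11 = 1 nor y11 = 0 works.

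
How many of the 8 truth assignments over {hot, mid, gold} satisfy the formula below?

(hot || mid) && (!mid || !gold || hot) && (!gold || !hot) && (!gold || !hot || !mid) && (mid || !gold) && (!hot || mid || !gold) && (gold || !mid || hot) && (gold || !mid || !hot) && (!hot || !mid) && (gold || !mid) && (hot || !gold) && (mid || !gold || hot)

1

There are 2^3 = 8 truth assignments over (hot, mid, gold).
Check each against the 12 clauses (columns in the order hot, mid, gold):
  F F F  ✗ fails (hot || mid)
  F F T  ✗ fails (hot || mid)
  F T F  ✗ fails (gold || !mid || hot)
  F T T  ✗ fails (!mid || !gold || hot)
  T F F  ✓ satisfies all
  T F T  ✗ fails (!gold || !hot)
  T T F  ✗ fails (gold || !mid || !hot)
  T T T  ✗ fails (!gold || !hot)
1 of the 8 rows is a model.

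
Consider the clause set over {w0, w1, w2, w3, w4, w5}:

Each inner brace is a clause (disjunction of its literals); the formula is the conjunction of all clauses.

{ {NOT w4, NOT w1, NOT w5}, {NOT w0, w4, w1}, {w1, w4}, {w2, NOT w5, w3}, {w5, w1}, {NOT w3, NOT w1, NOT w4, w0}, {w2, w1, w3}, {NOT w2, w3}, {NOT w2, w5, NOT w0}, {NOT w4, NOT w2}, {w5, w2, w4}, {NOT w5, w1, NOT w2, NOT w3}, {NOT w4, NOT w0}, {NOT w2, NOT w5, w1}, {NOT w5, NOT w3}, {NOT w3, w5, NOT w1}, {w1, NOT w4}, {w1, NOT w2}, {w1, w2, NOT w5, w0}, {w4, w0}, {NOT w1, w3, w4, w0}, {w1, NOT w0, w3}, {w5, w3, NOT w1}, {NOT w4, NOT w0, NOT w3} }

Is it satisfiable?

No

Case w1 = true:
Case w4 = false:
(w0) alone gives w0 = true.
Case w2 = false:
(w5) alone gives w5 = true.
(w3) alone gives w3 = true.
Now (NOT w3) is unsatisfied and unit — conflict.
That branch fails; take w2 = true instead.
(w3) alone gives w3 = true.
(w5) alone gives w5 = true.
Now (NOT w5) is unsatisfied and unit — conflict.
Either choice for w2 ends in contradiction.
That branch fails; take w4 = true instead.
(NOT w5) alone gives w5 = false.
(NOT w2) alone gives w2 = false.
(NOT w0) alone gives w0 = false.
(NOT w3) alone gives w3 = false.
Now (w3) is unsatisfied and unit — conflict.
Either choice for w4 ends in contradiction.
That branch fails; take w1 = false instead.
(w4) alone gives w4 = true.
Now (NOT w4) is unsatisfied and unit — conflict.
Either choice for w1 ends in contradiction.
No assignment satisfies every clause.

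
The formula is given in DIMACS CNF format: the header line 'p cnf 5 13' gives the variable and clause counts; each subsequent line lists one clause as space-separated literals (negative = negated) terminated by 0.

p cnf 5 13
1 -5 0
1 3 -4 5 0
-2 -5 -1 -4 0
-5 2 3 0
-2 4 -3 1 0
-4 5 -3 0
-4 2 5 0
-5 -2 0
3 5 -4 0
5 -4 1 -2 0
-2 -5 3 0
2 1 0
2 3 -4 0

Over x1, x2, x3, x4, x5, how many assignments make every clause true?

There are 2^5 = 32 truth assignments over (x1, x2, x3, x4, x5).
Split on x5. With x5 = True, the clauses containing x5 are satisfied and ¬x5 drops from the rest; 2 of the 2^4 = 16 assignments to the other variables satisfy what remains.
With x5 = False, by the same count on the reduced clause set, 5 assignments work.
(One model: x1=F, x2=T, x3=F, x4=F, x5=F.)
Total: 2 + 5 = 7.

7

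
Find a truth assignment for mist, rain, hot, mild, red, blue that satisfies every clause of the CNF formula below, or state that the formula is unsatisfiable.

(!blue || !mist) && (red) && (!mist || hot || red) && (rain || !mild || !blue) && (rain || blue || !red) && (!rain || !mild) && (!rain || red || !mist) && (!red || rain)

mist ↦ false; rain ↦ true; hot ↦ false; mild ↦ false; red ↦ true; blue ↦ true

Unit clause (red) forces red = true.
Unit clause (rain) forces rain = true.
Unit clause (!mild) forces mild = false.
Case blue = true:
Unit clause (!mist) forces mist = false.
No clause remains; hot is free.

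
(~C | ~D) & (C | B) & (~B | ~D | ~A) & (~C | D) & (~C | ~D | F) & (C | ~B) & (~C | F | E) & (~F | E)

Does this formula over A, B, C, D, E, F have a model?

No, unsatisfiable

Branch on C: set C = 0.
(B) alone gives B = 1.
That conflicts with the unit clause (~B).
So C must be the other value — set C = 1.
(~D) alone gives D = 0.
That conflicts with the unit clause (D).
Both values of C lead to a conflict.
No assignment satisfies every clause.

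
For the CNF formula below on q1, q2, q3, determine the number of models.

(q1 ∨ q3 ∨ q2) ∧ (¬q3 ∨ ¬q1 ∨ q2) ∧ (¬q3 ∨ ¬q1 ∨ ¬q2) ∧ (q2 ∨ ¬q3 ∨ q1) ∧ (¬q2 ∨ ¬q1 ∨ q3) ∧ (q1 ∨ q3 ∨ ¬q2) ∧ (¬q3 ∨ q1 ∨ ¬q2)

There are 2^3 = 8 truth assignments over (q1, q2, q3).
Check each against the 7 clauses (columns in the order q1, q2, q3):
  F F F  ✗ fails (q1 ∨ q3 ∨ q2)
  F F T  ✗ fails (q2 ∨ ¬q3 ∨ q1)
  F T F  ✗ fails (q1 ∨ q3 ∨ ¬q2)
  F T T  ✗ fails (¬q3 ∨ q1 ∨ ¬q2)
  T F F  ✓ satisfies all
  T F T  ✗ fails (¬q3 ∨ ¬q1 ∨ q2)
  T T F  ✗ fails (¬q2 ∨ ¬q1 ∨ q3)
  T T T  ✗ fails (¬q3 ∨ ¬q1 ∨ ¬q2)
1 of the 8 rows is a model.

1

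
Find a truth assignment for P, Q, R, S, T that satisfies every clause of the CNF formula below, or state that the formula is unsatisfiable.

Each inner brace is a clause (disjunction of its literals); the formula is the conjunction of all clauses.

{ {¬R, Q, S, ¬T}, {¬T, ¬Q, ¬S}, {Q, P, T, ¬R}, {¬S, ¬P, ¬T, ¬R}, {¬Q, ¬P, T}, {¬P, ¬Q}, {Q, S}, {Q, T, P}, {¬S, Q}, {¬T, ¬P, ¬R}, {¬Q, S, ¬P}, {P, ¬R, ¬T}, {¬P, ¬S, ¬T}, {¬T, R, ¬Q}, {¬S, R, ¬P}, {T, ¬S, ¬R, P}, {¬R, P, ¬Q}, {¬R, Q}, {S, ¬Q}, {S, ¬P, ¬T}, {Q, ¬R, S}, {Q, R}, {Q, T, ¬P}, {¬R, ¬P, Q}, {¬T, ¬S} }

P=False; Q=True; R=False; S=True; T=False

Suppose P = False.
Suppose Q = True.
The clause (¬R) is unit, so R = False.
The clause (¬T) is unit, so T = False.
The clause (S) is unit, so S = True.
This assignment satisfies each clause.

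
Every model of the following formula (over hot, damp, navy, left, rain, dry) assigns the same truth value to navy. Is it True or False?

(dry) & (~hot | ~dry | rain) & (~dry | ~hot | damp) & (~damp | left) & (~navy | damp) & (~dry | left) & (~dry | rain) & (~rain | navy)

Suppose navy = 0.
(dry) alone gives dry = 1.
(left) alone gives left = 1.
(rain) alone gives rain = 1.
That conflicts with the unit clause (~rain).
So every satisfying assignment has navy = True.

True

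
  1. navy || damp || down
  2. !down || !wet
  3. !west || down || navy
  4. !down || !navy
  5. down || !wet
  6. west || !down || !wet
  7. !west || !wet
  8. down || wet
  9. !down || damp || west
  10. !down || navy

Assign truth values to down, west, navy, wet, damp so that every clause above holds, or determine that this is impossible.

Branch on down: set down = false.
(!wet) alone gives wet = false.
Now (wet) is unsatisfied and unit — conflict.
That branch fails; take down = true instead.
(!wet) alone gives wet = false.
(!navy) alone gives navy = false.
Now (navy) is unsatisfied and unit — conflict.
Both values of down lead to a conflict.

UNSATISFIABLE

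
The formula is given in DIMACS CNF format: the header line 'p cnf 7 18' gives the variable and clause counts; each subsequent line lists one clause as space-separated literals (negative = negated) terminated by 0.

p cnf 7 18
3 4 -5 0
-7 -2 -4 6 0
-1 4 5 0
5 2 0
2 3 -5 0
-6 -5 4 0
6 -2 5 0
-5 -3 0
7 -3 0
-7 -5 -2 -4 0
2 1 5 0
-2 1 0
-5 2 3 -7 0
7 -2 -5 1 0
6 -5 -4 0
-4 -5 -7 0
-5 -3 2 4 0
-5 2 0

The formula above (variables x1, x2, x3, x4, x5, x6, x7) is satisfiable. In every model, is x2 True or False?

Suppose x2 = False.
Unit clause (x5) forces x5 = True.
But (¬x5) is also a unit clause — contradiction.
So every satisfying assignment has x2 = True.

True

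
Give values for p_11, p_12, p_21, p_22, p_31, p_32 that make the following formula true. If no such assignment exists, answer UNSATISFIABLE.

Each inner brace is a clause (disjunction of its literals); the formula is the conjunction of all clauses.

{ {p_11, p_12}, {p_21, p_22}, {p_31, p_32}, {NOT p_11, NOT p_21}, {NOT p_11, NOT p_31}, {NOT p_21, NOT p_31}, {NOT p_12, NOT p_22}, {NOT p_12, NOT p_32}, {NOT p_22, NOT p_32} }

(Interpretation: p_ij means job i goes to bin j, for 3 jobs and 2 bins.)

UNSATISFIABLE

Branch on p_11: set p_11 = true.
Unit clause (NOT p_21) forces p_21 = false.
Unit clause (p_22) forces p_22 = true.
Unit clause (NOT p_31) forces p_31 = false.
Unit clause (p_32) forces p_32 = true.
But (NOT p_32) is also a unit clause — contradiction.
That branch fails; take p_11 = false instead.
Unit clause (p_12) forces p_12 = true.
Unit clause (NOT p_22) forces p_22 = false.
Unit clause (p_21) forces p_21 = true.
Unit clause (NOT p_31) forces p_31 = false.
Unit clause (p_32) forces p_32 = true.
But (NOT p_32) is also a unit clause — contradiction.
Neither p_11 = true nor p_11 = false works.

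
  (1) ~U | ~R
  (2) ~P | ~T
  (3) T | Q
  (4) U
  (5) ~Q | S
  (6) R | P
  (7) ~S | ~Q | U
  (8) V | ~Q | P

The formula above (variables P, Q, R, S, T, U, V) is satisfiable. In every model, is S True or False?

Suppose S = 0.
The clause (U) is unit, so U = 1.
The clause (~R) is unit, so R = 0.
The clause (~Q) is unit, so Q = 0.
The clause (T) is unit, so T = 1.
The clause (~P) is unit, so P = 0.
That conflicts with the unit clause (P).
So every satisfying assignment has S = True.

True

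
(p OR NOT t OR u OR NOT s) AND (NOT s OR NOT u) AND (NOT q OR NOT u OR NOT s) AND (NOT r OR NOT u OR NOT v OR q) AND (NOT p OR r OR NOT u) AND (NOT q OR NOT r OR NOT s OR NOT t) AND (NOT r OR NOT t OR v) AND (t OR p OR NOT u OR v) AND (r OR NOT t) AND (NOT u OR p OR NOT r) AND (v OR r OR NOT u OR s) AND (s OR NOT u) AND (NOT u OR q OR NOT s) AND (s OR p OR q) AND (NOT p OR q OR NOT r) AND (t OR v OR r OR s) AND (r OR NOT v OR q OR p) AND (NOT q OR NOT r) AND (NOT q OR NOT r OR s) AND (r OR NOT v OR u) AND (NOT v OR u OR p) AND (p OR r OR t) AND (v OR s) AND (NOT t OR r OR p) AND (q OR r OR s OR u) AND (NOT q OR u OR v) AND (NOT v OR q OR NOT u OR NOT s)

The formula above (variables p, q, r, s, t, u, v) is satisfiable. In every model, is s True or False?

Suppose s = false.
The clause (NOT u) is unit, so u = false.
The clause (v) is unit, so v = true.
The clause (r) is unit, so r = true.
The clause (NOT q) is unit, so q = false.
The clause (p) is unit, so p = true.
That conflicts with the unit clause (NOT p).
So every satisfying assignment has s = True.

True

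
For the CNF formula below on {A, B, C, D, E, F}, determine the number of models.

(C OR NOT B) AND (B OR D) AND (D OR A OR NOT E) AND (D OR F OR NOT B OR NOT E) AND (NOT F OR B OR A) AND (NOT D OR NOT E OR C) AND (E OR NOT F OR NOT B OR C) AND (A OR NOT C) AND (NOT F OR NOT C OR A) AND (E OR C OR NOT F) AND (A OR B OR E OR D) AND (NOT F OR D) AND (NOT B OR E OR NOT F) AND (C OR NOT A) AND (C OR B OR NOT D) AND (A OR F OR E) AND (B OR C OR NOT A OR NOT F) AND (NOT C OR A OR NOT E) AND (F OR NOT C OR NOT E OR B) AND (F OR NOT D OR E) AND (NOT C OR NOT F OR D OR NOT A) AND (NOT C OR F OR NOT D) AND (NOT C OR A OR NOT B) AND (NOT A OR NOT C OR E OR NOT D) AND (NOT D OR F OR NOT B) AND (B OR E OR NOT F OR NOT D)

There are 2^6 = 64 truth assignments over (A, B, C, D, E, F).
Split on D. With D = true, the clauses containing D are satisfied and NOT D drops from the rest; 2 of the 2^5 = 32 assignments to the other variables satisfy what remains.
With D = false, by the same count on the reduced clause set, 1 assignment works.
Total: 2 + 1 = 3.

3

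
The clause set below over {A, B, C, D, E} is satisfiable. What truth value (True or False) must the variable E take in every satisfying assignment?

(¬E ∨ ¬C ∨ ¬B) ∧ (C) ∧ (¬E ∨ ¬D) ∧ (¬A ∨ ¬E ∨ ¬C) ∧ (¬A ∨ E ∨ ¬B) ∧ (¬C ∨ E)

True

Suppose E = False.
The clause (C) is unit, so C = True.
Now (¬C) is unsatisfied and unit — conflict.
So every satisfying assignment has E = True.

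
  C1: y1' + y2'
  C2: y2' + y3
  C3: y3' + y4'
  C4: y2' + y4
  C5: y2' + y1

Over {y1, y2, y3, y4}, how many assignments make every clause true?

There are 2^4 = 16 truth assignments over (y1, y2, y3, y4).
Check each against the 5 clauses (columns in the order y1, y2, y3, y4):
  F F F F  ✓ satisfies all
  F F F T  ✓ satisfies all
  F F T F  ✓ satisfies all
  F F T T  ✗ fails (y3' + y4')
  F T F F  ✗ fails (y2' + y3)
  F T F T  ✗ fails (y2' + y3)
  F T T F  ✗ fails (y2' + y4)
  F T T T  ✗ fails (y3' + y4')
  T F F F  ✓ satisfies all
  T F F T  ✓ satisfies all
  T F T F  ✓ satisfies all
  T F T T  ✗ fails (y3' + y4')
  T T F F  ✗ fails (y1' + y2')
  T T F T  ✗ fails (y1' + y2')
  T T T F  ✗ fails (y1' + y2')
  T T T T  ✗ fails (y1' + y2')
6 of the 16 rows are models.

6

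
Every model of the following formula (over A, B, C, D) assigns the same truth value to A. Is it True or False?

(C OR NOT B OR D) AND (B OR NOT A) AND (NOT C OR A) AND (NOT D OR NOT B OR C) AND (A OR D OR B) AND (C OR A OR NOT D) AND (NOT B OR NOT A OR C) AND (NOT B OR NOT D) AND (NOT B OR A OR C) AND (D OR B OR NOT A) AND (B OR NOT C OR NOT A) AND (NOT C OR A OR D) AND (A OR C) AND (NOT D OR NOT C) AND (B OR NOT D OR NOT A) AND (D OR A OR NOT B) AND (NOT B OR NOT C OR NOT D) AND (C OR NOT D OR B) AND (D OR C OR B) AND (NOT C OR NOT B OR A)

Suppose A = false.
(NOT C) alone gives C = false.
Now (C) is unsatisfied and unit — conflict.
So every satisfying assignment has A = True.

True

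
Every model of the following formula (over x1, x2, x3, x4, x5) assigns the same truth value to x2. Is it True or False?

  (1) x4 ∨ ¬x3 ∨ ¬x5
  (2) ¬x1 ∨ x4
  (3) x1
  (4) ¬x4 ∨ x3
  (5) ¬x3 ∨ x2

True

Suppose x2 = False.
The clause (x1) is unit, so x1 = True.
The clause (x4) is unit, so x4 = True.
The clause (x3) is unit, so x3 = True.
Now (¬x3) is unsatisfied and unit — conflict.
So every satisfying assignment has x2 = True.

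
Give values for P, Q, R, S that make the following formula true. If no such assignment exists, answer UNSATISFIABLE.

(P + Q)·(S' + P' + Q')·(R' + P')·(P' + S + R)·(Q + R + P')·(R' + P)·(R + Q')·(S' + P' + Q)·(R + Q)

UNSATISFIABLE

Try P = 1.
From the singleton clause (R'), R = 0.
From the singleton clause (S), S = 1.
From the singleton clause (Q'), Q = 0.
But (Q) is also a unit clause — contradiction.
Undo P and try P = 0.
From the singleton clause (Q), Q = 1.
From the singleton clause (R'), R = 0.
But (R) is also a unit clause — contradiction.
Either choice for P ends in contradiction.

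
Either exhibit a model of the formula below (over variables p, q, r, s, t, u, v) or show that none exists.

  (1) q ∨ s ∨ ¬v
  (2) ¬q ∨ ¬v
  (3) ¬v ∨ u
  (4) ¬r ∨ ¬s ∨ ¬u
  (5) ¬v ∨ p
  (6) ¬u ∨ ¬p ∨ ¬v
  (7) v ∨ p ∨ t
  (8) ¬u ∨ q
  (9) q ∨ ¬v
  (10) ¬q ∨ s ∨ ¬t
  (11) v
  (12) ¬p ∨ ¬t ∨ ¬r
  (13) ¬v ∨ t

UNSATISFIABLE

(v) alone gives v = True.
(¬q) alone gives q = False.
Now (q) is unsatisfied and unit — conflict.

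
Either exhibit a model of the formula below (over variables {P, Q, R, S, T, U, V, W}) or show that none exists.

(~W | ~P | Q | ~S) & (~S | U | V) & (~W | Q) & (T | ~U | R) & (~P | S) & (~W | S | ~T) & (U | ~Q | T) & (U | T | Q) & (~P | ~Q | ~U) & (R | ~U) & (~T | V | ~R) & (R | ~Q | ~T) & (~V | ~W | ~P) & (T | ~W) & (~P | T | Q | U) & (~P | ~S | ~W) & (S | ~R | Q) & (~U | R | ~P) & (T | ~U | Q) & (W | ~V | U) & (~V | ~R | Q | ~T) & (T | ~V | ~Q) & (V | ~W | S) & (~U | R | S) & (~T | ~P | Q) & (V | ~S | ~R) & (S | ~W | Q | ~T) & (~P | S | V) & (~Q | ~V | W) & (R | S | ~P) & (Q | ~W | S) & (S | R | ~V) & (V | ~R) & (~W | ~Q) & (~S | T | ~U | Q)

Suppose W = 0.
Suppose P = 0.
Suppose R = 0.
From the singleton clause (~U), U = 0.
From the singleton clause (~V), V = 0.
From the singleton clause (~S), S = 0.
Suppose Q = 0.
From the singleton clause (T), T = 1.
Every clause now holds.

P: 0, Q: 0, R: 0, S: 0, T: 1, U: 0, V: 0, W: 0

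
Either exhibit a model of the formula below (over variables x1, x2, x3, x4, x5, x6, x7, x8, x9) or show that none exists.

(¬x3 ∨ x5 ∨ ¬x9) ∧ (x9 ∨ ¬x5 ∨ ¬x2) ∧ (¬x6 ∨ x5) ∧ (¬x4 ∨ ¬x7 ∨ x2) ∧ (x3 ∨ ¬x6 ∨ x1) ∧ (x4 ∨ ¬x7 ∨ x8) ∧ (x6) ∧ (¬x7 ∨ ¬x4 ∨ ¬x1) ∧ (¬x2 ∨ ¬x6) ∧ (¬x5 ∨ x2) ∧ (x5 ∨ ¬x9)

UNSATISFIABLE

From the singleton clause (x6), x6 = True.
From the singleton clause (x5), x5 = True.
From the singleton clause (¬x2), x2 = False.
But (x2) is also a unit clause — contradiction.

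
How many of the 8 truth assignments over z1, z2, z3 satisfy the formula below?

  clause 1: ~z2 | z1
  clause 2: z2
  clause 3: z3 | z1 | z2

2

There are 2^3 = 8 truth assignments over (z1, z2, z3).
Check each against the 3 clauses (columns in the order z1, z2, z3):
  F F F  ✗ fails (z2)
  F F T  ✗ fails (z2)
  F T F  ✗ fails (~z2 | z1)
  F T T  ✗ fails (~z2 | z1)
  T F F  ✗ fails (z2)
  T F T  ✗ fails (z2)
  T T F  ✓ satisfies all
  T T T  ✓ satisfies all
2 of the 8 rows are models.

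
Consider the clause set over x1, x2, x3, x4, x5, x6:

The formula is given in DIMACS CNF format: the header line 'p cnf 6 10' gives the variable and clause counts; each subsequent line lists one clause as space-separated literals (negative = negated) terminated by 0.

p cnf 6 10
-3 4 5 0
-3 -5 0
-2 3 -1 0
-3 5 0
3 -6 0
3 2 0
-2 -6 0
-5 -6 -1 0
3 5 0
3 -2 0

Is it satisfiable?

Case x3 = False:
Unit clause (¬x6) forces x6 = False.
Unit clause (x2) forces x2 = True.
But (¬x2) is also a unit clause — contradiction.
So x3 must be the other value — set x3 = True.
Unit clause (¬x5) forces x5 = False.
But (x5) is also a unit clause — contradiction.
Either choice for x3 ends in contradiction.
No assignment satisfies every clause.

No, unsatisfiable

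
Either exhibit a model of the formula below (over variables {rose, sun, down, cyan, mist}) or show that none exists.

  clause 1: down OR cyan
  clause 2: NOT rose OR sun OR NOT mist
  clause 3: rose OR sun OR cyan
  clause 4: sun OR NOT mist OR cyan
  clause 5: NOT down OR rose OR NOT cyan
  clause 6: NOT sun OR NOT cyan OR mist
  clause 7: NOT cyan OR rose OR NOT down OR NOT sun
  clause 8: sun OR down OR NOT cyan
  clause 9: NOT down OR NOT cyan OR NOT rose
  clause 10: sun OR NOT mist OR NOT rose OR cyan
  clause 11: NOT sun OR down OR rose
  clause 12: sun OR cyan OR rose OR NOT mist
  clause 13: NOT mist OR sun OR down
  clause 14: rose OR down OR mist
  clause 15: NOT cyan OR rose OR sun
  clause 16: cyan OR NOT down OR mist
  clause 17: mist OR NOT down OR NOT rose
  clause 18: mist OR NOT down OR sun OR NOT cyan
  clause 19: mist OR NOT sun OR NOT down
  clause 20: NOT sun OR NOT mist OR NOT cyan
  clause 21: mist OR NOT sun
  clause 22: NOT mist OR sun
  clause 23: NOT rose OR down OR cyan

rose=true; sun=true; down=true; cyan=false; mist=true

Suppose down = true.
Suppose rose = true.
Unit clause (NOT cyan) forces cyan = false.
Unit clause (mist) forces mist = true.
Unit clause (sun) forces sun = true.
All clauses are satisfied.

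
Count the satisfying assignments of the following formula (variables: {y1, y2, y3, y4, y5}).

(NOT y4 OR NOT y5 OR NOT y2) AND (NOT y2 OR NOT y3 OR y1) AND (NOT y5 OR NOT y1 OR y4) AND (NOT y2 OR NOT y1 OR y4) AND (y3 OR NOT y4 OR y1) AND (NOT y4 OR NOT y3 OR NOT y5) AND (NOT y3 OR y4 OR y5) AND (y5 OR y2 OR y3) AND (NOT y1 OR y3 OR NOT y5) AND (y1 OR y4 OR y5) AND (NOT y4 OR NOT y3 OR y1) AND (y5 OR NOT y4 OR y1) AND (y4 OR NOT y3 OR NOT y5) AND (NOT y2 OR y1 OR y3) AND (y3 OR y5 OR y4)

4

There are 2^5 = 32 truth assignments over (y1, y2, y3, y4, y5).
Split on y2. With y2 = true, the clauses containing y2 are satisfied and NOT y2 drops from the rest; 2 of the 2^4 = 16 assignments to the other variables satisfy what remains.
With y2 = false, by the same count on the reduced clause set, 2 assignments work.
Total: 2 + 2 = 4.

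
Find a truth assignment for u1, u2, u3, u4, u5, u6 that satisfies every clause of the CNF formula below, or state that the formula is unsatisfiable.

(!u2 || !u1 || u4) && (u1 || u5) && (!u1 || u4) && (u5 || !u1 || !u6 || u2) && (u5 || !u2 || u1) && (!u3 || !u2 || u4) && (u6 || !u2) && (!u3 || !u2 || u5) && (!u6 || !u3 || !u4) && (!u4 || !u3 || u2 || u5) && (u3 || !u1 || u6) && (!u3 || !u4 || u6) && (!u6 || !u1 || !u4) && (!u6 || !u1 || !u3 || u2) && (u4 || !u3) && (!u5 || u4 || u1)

u1=false, u2=true, u3=false, u4=true, u5=true, u6=true

Try u1 = false.
Unit clause (u5) forces u5 = true.
Unit clause (u4) forces u4 = true.
Try u6 = true.
Unit clause (!u3) forces u3 = false.
No clause remains; u2 is free.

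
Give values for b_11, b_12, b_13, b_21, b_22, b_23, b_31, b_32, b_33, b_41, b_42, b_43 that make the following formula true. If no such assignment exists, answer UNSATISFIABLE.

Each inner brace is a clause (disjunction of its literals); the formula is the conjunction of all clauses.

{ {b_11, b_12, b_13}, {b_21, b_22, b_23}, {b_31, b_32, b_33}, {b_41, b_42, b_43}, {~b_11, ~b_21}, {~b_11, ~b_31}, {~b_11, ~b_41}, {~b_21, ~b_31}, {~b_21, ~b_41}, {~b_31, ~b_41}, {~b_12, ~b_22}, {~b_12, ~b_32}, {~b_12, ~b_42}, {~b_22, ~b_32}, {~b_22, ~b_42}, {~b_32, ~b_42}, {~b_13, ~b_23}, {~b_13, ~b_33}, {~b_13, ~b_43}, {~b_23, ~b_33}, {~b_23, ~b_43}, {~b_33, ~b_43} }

Case b_11 = 0:
Case b_12 = 1:
The clause (~b_22) is unit, so b_22 = 0.
The clause (~b_32) is unit, so b_32 = 0.
The clause (~b_42) is unit, so b_42 = 0.
Case b_21 = 1:
The clause (~b_31) is unit, so b_31 = 0.
The clause (b_33) is unit, so b_33 = 1.
The clause (~b_41) is unit, so b_41 = 0.
The clause (b_43) is unit, so b_43 = 1.
That conflicts with the unit clause (~b_43).
Backtrack on b_21: now try b_21 = 0.
The clause (b_23) is unit, so b_23 = 1.
The clause (~b_13) is unit, so b_13 = 0.
The clause (~b_33) is unit, so b_33 = 0.
The clause (b_31) is unit, so b_31 = 1.
The clause (~b_41) is unit, so b_41 = 0.
The clause (b_43) is unit, so b_43 = 1.
That conflicts with the unit clause (~b_43).
Both values of b_21 lead to a conflict.
Backtrack on b_12: now try b_12 = 0.
The clause (b_13) is unit, so b_13 = 1.
The clause (~b_23) is unit, so b_23 = 0.
The clause (~b_33) is unit, so b_33 = 0.
The clause (~b_43) is unit, so b_43 = 0.
Case b_21 = 1:
The clause (~b_31) is unit, so b_31 = 0.
The clause (b_32) is unit, so b_32 = 1.
The clause (~b_41) is unit, so b_41 = 0.
The clause (b_42) is unit, so b_42 = 1.
That conflicts with the unit clause (~b_42).
Backtrack on b_21: now try b_21 = 0.
The clause (b_22) is unit, so b_22 = 1.
The clause (~b_32) is unit, so b_32 = 0.
The clause (b_31) is unit, so b_31 = 1.
The clause (~b_41) is unit, so b_41 = 0.
The clause (b_42) is unit, so b_42 = 1.
That conflicts with the unit clause (~b_42).
Both values of b_21 lead to a conflict.
Both values of b_12 lead to a conflict.
Backtrack on b_11: now try b_11 = 1.
The clause (~b_21) is unit, so b_21 = 0.
The clause (~b_31) is unit, so b_31 = 0.
The clause (~b_41) is unit, so b_41 = 0.
Case b_22 = 1:
The clause (~b_12) is unit, so b_12 = 0.
The clause (~b_32) is unit, so b_32 = 0.
The clause (b_33) is unit, so b_33 = 1.
The clause (~b_42) is unit, so b_42 = 0.
The clause (b_43) is unit, so b_43 = 1.
That conflicts with the unit clause (~b_43).
Backtrack on b_22: now try b_22 = 0.
The clause (b_23) is unit, so b_23 = 1.
The clause (~b_13) is unit, so b_13 = 0.
The clause (~b_33) is unit, so b_33 = 0.
The clause (b_32) is unit, so b_32 = 1.
The clause (~b_12) is unit, so b_12 = 0.
The clause (~b_42) is unit, so b_42 = 0.
The clause (b_43) is unit, so b_43 = 1.
That conflicts with the unit clause (~b_43).
Both values of b_22 lead to a conflict.
Both values of b_11 lead to a conflict.

UNSATISFIABLE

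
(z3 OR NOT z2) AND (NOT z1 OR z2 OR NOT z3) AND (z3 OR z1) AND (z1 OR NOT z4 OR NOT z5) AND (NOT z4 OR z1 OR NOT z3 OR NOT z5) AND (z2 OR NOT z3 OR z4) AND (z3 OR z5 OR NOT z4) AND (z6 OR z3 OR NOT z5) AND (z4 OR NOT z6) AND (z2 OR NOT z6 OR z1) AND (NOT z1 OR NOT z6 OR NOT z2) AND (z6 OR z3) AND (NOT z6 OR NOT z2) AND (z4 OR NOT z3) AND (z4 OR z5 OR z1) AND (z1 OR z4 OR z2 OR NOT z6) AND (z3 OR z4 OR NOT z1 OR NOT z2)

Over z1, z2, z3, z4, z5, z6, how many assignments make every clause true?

5

There are 2^6 = 64 truth assignments over (z1, z2, z3, z4, z5, z6).
Split on z2. With z2 = true, the clauses containing z2 are satisfied and NOT z2 drops from the rest; 3 of the 2^5 = 32 assignments to the other variables satisfy what remains.
With z2 = false, by the same count on the reduced clause set, 2 assignments work.
Total: 3 + 2 = 5.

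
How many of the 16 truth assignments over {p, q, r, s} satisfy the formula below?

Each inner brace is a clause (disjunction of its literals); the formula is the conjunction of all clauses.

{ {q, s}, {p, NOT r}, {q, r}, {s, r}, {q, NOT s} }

4

There are 2^4 = 16 truth assignments over (p, q, r, s).
Check each against the 5 clauses (columns in the order p, q, r, s):
  F F F F  ✗ fails (q OR s)
  F F F T  ✗ fails (q OR r)
  F F T F  ✗ fails (q OR s)
  F F T T  ✗ fails (p OR NOT r)
  F T F F  ✗ fails (s OR r)
  F T F T  ✓ satisfies all
  F T T F  ✗ fails (p OR NOT r)
  F T T T  ✗ fails (p OR NOT r)
  T F F F  ✗ fails (q OR s)
  T F F T  ✗ fails (q OR r)
  T F T F  ✗ fails (q OR s)
  T F T T  ✗ fails (q OR NOT s)
  T T F F  ✗ fails (s OR r)
  T T F T  ✓ satisfies all
  T T T F  ✓ satisfies all
  T T T T  ✓ satisfies all
4 of the 16 rows are models.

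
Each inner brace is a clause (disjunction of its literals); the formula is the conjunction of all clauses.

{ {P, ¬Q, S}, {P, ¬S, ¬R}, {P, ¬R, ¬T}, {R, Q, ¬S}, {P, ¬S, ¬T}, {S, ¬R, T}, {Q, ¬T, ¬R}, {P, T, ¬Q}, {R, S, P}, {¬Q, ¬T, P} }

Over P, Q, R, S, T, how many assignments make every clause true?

There are 2^5 = 32 truth assignments over (P, Q, R, S, T).
Split on P. With P = True, the clauses containing P are satisfied and ¬P drops from the rest; 10 of the 2^4 = 16 assignments to the other variables satisfy what remains.
With P = False, by the same count on the reduced clause set, 0 assignments work.
Total: 10 + 0 = 10.

10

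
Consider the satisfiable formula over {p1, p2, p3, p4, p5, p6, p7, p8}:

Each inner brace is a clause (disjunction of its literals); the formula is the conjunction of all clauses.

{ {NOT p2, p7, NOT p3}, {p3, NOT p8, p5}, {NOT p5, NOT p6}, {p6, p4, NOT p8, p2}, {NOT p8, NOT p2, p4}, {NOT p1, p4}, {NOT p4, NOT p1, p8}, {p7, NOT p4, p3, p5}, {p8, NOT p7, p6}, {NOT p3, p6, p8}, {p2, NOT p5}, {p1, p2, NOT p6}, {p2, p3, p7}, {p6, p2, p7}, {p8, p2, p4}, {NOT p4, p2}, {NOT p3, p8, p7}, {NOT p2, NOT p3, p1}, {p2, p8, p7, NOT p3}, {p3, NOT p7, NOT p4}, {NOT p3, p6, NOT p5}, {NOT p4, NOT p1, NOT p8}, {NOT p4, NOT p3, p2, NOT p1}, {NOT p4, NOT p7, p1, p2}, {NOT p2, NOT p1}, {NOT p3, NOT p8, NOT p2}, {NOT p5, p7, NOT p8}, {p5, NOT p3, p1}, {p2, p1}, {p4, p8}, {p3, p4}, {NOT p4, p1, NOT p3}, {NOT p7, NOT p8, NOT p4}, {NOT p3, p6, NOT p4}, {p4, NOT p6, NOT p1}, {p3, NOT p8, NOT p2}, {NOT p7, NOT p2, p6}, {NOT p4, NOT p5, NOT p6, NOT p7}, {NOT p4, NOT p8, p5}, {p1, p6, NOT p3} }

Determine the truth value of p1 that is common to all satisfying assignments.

Suppose p1 = true.
The clause (p4) is unit, so p4 = true.
The clause (p8) is unit, so p8 = true.
But (NOT p8) is also a unit clause — contradiction.
So every satisfying assignment has p1 = False.

False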